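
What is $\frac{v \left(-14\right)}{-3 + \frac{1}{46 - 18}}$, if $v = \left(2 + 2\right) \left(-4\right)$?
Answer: $- \frac{6272}{83} \approx -75.566$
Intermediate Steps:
$v = -16$ ($v = 4 \left(-4\right) = -16$)
$\frac{v \left(-14\right)}{-3 + \frac{1}{46 - 18}} = \frac{\left(-16\right) \left(-14\right)}{-3 + \frac{1}{46 - 18}} = \frac{224}{-3 + \frac{1}{28}} = \frac{224}{- \frac{83}{28}} = 224 \left(- \frac{28}{83}\right) = - \frac{6272}{83}$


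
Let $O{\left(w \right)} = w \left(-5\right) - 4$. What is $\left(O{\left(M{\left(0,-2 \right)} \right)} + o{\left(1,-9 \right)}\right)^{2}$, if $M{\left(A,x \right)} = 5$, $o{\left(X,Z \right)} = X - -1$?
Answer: $729$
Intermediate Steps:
$o{\left(X,Z \right)} = 1 + X$ ($o{\left(X,Z \right)} = X + 1 = 1 + X$)
$O{\left(w \right)} = -4 - 5 w$ ($O{\left(w \right)} = - 5 w - 4 = -4 - 5 w$)
$\left(O{\left(M{\left(0,-2 \right)} \right)} + o{\left(1,-9 \right)}\right)^{2} = \left(\left(-4 - 25\right) + \left(1 + 1\right)\right)^{2} = \left(\left(-4 - 25\right) + 2\right)^{2} = \left(-29 + 2\right)^{2} = \left(-27\right)^{2} = 729$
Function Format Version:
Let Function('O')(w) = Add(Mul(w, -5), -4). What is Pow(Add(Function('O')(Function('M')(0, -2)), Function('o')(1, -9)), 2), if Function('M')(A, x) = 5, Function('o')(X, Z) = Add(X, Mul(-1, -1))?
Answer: 729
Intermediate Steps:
Function('o')(X, Z) = Add(1, X) (Function('o')(X, Z) = Add(X, 1) = Add(1, X))
Function('O')(w) = Add(-4, Mul(-5, w)) (Function('O')(w) = Add(Mul(-5, w), -4) = Add(-4, Mul(-5, w)))
Pow(Add(Function('O')(Function('M')(0, -2)), Function('o')(1, -9)), 2) = Pow(Add(Add(-4, Mul(-5, 5)), Add(1, 1)), 2) = Pow(Add(Add(-4, -25), 2), 2) = Pow(Add(-29, 2), 2) = Pow(-27, 2) = 729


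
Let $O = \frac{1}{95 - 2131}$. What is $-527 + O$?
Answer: $- \frac{1072973}{2036} \approx -527.0$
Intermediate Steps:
$O = - \frac{1}{2036}$ ($O = \frac{1}{-2036} = - \frac{1}{2036} \approx -0.00049116$)
$-527 + O = -527 - \frac{1}{2036} = - \frac{1072973}{2036}$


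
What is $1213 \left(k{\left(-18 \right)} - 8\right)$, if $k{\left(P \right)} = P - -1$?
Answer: $-30325$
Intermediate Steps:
$k{\left(P \right)} = 1 + P$ ($k{\left(P \right)} = P + 1 = 1 + P$)
$1213 \left(k{\left(-18 \right)} - 8\right) = 1213 \left(\left(1 - 18\right) - 8\right) = 1213 \left(-17 - 8\right) = 1213 \left(-25\right) = -30325$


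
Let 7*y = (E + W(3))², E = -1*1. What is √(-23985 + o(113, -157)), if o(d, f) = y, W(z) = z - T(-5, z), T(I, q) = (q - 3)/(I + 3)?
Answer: I*√1175237/7 ≈ 154.87*I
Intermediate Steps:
T(I, q) = (-3 + q)/(3 + I)
W(z) = -3/2 + 3*z/2 (W(z) = z - (-3 + z)/(3 - 5) = z - (-3 + z)/(-2) = z - (-1)*(-3 + z)/2 = z - (3/2 - z/2) = z + (-3/2 + z/2) = -3/2 + 3*z/2)
E = -1
y = 4/7 (y = (-1 + (-3/2 + (3/2)*3))²/7 = (-1 + (-3/2 + 9/2))²/7 = (-1 + 3)²/7 = (⅐)*2² = (⅐)*4 = 4/7 ≈ 0.57143)
o(d, f) = 4/7
√(-23985 + o(113, -157)) = √(-23985 + 4/7) = √(-167891/7) = I*√1175237/7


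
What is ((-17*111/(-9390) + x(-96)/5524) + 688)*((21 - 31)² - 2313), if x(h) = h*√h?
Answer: -4766954697/3130 + 212448*I*√6/1381 ≈ -1.523e+6 + 376.82*I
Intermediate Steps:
x(h) = h^(3/2)
((-17*111/(-9390) + x(-96)/5524) + 688)*((21 - 31)² - 2313) = ((-17*111/(-9390) + (-96)^(3/2)/5524) + 688)*((21 - 31)² - 2313) = ((-1887*(-1/9390) - 384*I*√6*(1/5524)) + 688)*((-10)² - 2313) = ((629/3130 - 96*I*√6/1381) + 688)*(100 - 2313) = (2154069/3130 - 96*I*√6/1381)*(-2213) = -4766954697/3130 + 212448*I*√6/1381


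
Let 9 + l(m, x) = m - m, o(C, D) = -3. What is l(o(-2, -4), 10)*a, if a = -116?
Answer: 1044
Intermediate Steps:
l(m, x) = -9 (l(m, x) = -9 + (m - m) = -9 + 0 = -9)
l(o(-2, -4), 10)*a = -9*(-116) = 1044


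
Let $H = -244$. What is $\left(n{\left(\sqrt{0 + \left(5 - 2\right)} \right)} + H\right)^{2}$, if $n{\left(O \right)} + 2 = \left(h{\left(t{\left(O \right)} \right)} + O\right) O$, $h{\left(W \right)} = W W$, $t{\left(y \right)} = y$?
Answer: $59076 - 1458 \sqrt{3} \approx 56551.0$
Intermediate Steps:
$h{\left(W \right)} = W^{2}$
$n{\left(O \right)} = -2 + O \left(O + O^{2}\right)$ ($n{\left(O \right)} = -2 + \left(O^{2} + O\right) O = -2 + \left(O + O^{2}\right) O = -2 + O \left(O + O^{2}\right)$)
$\left(n{\left(\sqrt{0 + \left(5 - 2\right)} \right)} + H\right)^{2} = \left(\left(-2 + \left(\sqrt{0 + \left(5 - 2\right)}\right)^{2} + \left(\sqrt{0 + \left(5 - 2\right)}\right)^{3}\right) - 244\right)^{2} = \left(\left(-2 + \left(\sqrt{0 + 3}\right)^{2} + \left(\sqrt{0 + 3}\right)^{3}\right) - 244\right)^{2} = \left(\left(-2 + \left(\sqrt{3}\right)^{2} + \left(\sqrt{3}\right)^{3}\right) - 244\right)^{2} = \left(\left(-2 + 3 + 3 \sqrt{3}\right) - 244\right)^{2} = \left(\left(1 + 3 \sqrt{3}\right) - 244\right)^{2} = \left(-243 + 3 \sqrt{3}\right)^{2}$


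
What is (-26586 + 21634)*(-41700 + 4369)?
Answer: 184863112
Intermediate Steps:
(-26586 + 21634)*(-41700 + 4369) = -4952*(-37331) = 184863112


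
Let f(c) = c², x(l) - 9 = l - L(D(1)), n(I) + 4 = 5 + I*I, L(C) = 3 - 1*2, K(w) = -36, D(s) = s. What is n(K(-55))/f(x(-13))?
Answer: 1297/25 ≈ 51.880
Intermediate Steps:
L(C) = 1 (L(C) = 3 - 2 = 1)
n(I) = 1 + I² (n(I) = -4 + (5 + I*I) = -4 + (5 + I²) = 1 + I²)
x(l) = 8 + l (x(l) = 9 + (l - 1*1) = 9 + (l - 1) = 9 + (-1 + l) = 8 + l)
n(K(-55))/f(x(-13)) = (1 + (-36)²)/((8 - 13)²) = (1 + 1296)/((-5)²) = 1297/25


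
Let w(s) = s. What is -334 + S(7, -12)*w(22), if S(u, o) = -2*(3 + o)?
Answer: 62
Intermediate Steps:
S(u, o) = -6 - 2*o
-334 + S(7, -12)*w(22) = -334 + (-6 - 2*(-12))*22 = -334 + (-6 + 24)*22 = -334 + 18*22 = -334 + 396 = 62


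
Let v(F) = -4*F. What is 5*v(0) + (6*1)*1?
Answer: 6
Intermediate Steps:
5*v(0) + (6*1)*1 = 5*(-4*0) + (6*1)*1 = 5*0 + 6*1 = 0 + 6 = 6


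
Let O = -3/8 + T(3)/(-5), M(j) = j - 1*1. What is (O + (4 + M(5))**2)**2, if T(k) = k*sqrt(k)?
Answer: 6478753/1600 - 1527*sqrt(3)/20 ≈ 3917.0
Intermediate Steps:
T(k) = k**(3/2)
M(j) = -1 + j (M(j) = j - 1 = -1 + j)
O = -3/8 - 3*sqrt(3)/5 (O = -3/8 + 3**(3/2)/(-5) = -3*1/8 + (3*sqrt(3))*(-1/5) = -3/8 - 3*sqrt(3)/5 ≈ -1.4142)
(O + (4 + M(5))**2)**2 = ((-3/8 - 3*sqrt(3)/5) + (4 + (-1 + 5))**2)**2 = ((-3/8 - 3*sqrt(3)/5) + (4 + 4)**2)**2 = ((-3/8 - 3*sqrt(3)/5) + 8**2)**2 = ((-3/8 - 3*sqrt(3)/5) + 64)**2 = (509/8 - 3*sqrt(3)/5)**2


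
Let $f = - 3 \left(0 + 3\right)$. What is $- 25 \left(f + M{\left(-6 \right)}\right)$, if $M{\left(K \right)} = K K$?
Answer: $-675$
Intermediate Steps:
$M{\left(K \right)} = K^{2}$
$f = -9$ ($f = \left(-3\right) 3 = -9$)
$- 25 \left(f + M{\left(-6 \right)}\right) = - 25 \left(-9 + \left(-6\right)^{2}\right) = - 25 \left(-9 + 36\right) = \left(-25\right) 27 = -675$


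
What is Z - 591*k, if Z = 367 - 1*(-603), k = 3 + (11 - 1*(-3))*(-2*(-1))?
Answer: -17351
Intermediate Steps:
k = 31 (k = 3 + (11 + 3)*2 = 3 + 14*2 = 3 + 28 = 31)
Z = 970 (Z = 367 + 603 = 970)
Z - 591*k = 970 - 591*31 = 970 - 18321 = -17351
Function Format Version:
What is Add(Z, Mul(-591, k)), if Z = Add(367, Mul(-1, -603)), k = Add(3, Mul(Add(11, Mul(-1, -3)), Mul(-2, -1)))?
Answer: -17351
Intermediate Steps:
k = 31 (k = Add(3, Mul(Add(11, 3), 2)) = Add(3, Mul(14, 2)) = Add(3, 28) = 31)
Z = 970 (Z = Add(367, 603) = 970)
Add(Z, Mul(-591, k)) = Add(970, Mul(-591, 31)) = Add(970, -18321) = -17351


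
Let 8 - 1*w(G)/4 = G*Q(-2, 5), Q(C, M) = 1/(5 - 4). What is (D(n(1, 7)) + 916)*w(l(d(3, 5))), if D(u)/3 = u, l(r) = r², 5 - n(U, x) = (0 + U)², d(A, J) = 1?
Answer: 25984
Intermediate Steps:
Q(C, M) = 1 (Q(C, M) = 1/1 = 1)
n(U, x) = 5 - U² (n(U, x) = 5 - (0 + U)² = 5 - U²)
w(G) = 32 - 4*G
D(u) = 3*u
(D(n(1, 7)) + 916)*w(l(d(3, 5))) = (3*(5 - 1*1²) + 916)*(32 - 4*1²) = (3*(5 - 1*1) + 916)*(32 - 4*1) = (3*(5 - 1) + 916)*(32 - 4) = (3*4 + 916)*28 = (12 + 916)*28 = 928*28 = 25984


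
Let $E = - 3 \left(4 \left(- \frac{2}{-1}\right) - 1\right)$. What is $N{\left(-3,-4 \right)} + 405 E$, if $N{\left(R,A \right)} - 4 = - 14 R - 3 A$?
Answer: $-8447$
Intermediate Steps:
$N{\left(R,A \right)} = 4 - 14 R - 3 A$ ($N{\left(R,A \right)} = 4 - \left(3 A + 14 R\right) = 4 - 14 R - 3 A$)
$E = -21$ ($E = - 3 \left(4 \left(\left(-2\right) \left(-1\right)\right) - 1\right) = - 3 \left(4 \cdot 2 - 1\right) = - 3 \left(8 - 1\right) = \left(-3\right) 7 = -21$)
$N{\left(-3,-4 \right)} + 405 E = \left(4 - -42 - -12\right) + 405 \left(-21\right) = \left(4 + 42 + 12\right) - 8505 = 58 - 8505 = -8447$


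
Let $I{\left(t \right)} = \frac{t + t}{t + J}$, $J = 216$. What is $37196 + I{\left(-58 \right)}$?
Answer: $\frac{2938426}{79} \approx 37195.0$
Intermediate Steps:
$I{\left(t \right)} = \frac{2 t}{216 + t}$ ($I{\left(t \right)} = \frac{t + t}{t + 216} = \frac{2 t}{216 + t}$)
$37196 + I{\left(-58 \right)} = 37196 + 2 \left(-58\right) \frac{1}{216 - 58} = 37196 + 2 \left(-58\right) \frac{1}{158} = 37196 - \frac{58}{79} = \frac{2938426}{79}$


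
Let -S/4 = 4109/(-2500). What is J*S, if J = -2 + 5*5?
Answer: 94507/625 ≈ 151.21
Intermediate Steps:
J = 23 (J = -2 + 25 = 23)
S = 4109/625 (S = -16436/(-2500) = -16436*(-1)/2500 = -4*(-4109/2500) = 4109/625 ≈ 6.5744)
J*S = 23*(4109/625) = 94507/625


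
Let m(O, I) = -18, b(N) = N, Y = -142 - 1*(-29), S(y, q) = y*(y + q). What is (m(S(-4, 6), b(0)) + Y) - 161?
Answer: -292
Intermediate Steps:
S(y, q) = y*(q + y)
Y = -113 (Y = -142 + 29 = -113)
(m(S(-4, 6), b(0)) + Y) - 161 = (-18 - 113) - 161 = -131 - 161 = -292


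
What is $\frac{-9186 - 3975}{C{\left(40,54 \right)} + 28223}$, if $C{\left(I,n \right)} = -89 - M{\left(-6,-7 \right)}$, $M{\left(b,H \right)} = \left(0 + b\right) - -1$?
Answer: $- \frac{13161}{28139} \approx -0.46771$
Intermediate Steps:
$M{\left(b,H \right)} = 1 + b$ ($M{\left(b,H \right)} = b + 1 = 1 + b$)
$C{\left(I,n \right)} = -84$ ($C{\left(I,n \right)} = -89 - \left(1 - 6\right) = -89 - -5 = -89 + 5 = -84$)
$\frac{-9186 - 3975}{C{\left(40,54 \right)} + 28223} = \frac{-9186 - 3975}{-84 + 28223} = - \frac{13161}{28139}$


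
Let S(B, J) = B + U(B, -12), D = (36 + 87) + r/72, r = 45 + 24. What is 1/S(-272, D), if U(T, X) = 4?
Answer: -1/268 ≈ -0.0037313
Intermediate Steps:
r = 69
D = 2975/24 (D = (36 + 87) + 69/72 = 123 + 69*(1/72) = 123 + 23/24 = 2975/24 ≈ 123.96)
S(B, J) = 4 + B (S(B, J) = B + 4 = 4 + B)
1/S(-272, D) = 1/(4 - 272) = 1/(-268) = -1/268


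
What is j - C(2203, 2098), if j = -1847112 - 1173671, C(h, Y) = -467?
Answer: -3020316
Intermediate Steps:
j = -3020783
j - C(2203, 2098) = -3020783 - 1*(-467) = -3020783 + 467 = -3020316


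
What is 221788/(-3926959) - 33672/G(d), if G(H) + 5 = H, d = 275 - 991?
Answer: 132068654300/2831337439 ≈ 46.645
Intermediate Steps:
d = -716
G(H) = -5 + H
221788/(-3926959) - 33672/G(d) = 221788/(-3926959) - 33672/(-5 - 716) = 221788*(-1/3926959) - 33672/(-721) = -221788/3926959 - 33672*(-1/721) = -221788/3926959 + 33672/721 = 132068654300/2831337439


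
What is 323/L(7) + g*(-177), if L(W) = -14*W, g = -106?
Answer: 1838353/98 ≈ 18759.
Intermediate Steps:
323/L(7) + g*(-177) = 323/((-14*7)) - 106*(-177) = 323/(-98) + 18762 = 323*(-1/98) + 18762 = -323/98 + 18762 = 1838353/98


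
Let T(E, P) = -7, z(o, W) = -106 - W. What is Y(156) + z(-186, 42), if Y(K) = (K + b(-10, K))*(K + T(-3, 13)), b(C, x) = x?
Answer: 46340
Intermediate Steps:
Y(K) = 2*K*(-7 + K) (Y(K) = (K + K)*(K - 7) = (2*K)*(-7 + K) = 2*K*(-7 + K))
Y(156) + z(-186, 42) = 2*156*(-7 + 156) + (-106 - 1*42) = 2*156*149 + (-106 - 42) = 46488 - 148 = 46340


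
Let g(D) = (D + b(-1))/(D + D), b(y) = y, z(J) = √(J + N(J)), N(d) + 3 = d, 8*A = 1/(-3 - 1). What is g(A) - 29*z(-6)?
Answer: 33/2 - 29*I*√15 ≈ 16.5 - 112.32*I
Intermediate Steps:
A = -1/32 (A = 1/(8*(-3 - 1)) = (⅛)/(-4) = (⅛)*(-¼) = -1/32 ≈ -0.031250)
N(d) = -3 + d
z(J) = √(-3 + 2*J) (z(J) = √(J + (-3 + J)) = √(-3 + 2*J))
g(D) = (-1 + D)/(2*D) (g(D) = (D - 1)/(D + D) = (-1 + D)/((2*D)) = (-1 + D)*(1/(2*D)) = (-1 + D)/(2*D))
g(A) - 29*z(-6) = (-1 - 1/32)/(2*(-1/32)) - 29*√(-3 + 2*(-6)) = (½)*(-32)*(-33/32) - 29*√(-3 - 12) = 33/2 - 29*I*√15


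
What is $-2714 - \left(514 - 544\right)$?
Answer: $-2684$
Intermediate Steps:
$-2714 - \left(514 - 544\right) = -2714 - -30 = -2714 + 30 = -2684$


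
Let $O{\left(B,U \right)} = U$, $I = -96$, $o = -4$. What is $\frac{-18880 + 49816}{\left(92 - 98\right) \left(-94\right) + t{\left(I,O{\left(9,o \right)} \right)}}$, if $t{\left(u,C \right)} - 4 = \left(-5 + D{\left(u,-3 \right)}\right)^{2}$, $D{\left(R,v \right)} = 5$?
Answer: $\frac{3867}{71} \approx 54.465$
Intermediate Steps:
$t{\left(u,C \right)} = 4$ ($t{\left(u,C \right)} = 4 + \left(-5 + 5\right)^{2} = 4 + 0^{2} = 4 + 0 = 4$)
$\frac{-18880 + 49816}{\left(92 - 98\right) \left(-94\right) + t{\left(I,O{\left(9,o \right)} \right)}} = \frac{-18880 + 49816}{\left(92 - 98\right) \left(-94\right) + 4} = \frac{30936}{\left(-6\right) \left(-94\right) + 4} = \frac{30936}{564 + 4} = \frac{30936}{568} = 30936 \cdot \frac{1}{568} = \frac{3867}{71}$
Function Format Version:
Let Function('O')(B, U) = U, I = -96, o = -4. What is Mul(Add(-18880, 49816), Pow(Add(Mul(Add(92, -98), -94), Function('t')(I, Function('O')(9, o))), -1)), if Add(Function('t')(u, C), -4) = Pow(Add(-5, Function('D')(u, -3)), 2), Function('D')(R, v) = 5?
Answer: Rational(3867, 71) ≈ 54.465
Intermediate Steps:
Function('t')(u, C) = 4 (Function('t')(u, C) = Add(4, Pow(Add(-5, 5), 2)) = Add(4, Pow(0, 2)) = Add(4, 0) = 4)
Mul(Add(-18880, 49816), Pow(Add(Mul(Add(92, -98), -94), Function('t')(I, Function('O')(9, o))), -1)) = Mul(Add(-18880, 49816), Pow(Add(Mul(Add(92, -98), -94), 4), -1)) = Mul(30936, Pow(Add(Mul(-6, -94), 4), -1)) = Mul(30936, Pow(Add(564, 4), -1)) = Mul(30936, Pow(568, -1)) = Mul(30936, Rational(1, 568)) = Rational(3867, 71)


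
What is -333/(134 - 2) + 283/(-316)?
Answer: -5941/1738 ≈ -3.4183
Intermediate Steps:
-333/(134 - 2) + 283/(-316) = -333/132 + 283*(-1/316) = -333*1/132 - 283/316 = -111/44 - 283/316 = -5941/1738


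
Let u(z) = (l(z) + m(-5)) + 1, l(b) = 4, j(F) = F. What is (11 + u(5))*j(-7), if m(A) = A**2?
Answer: -287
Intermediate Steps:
u(z) = 30 (u(z) = (4 + (-5)**2) + 1 = (4 + 25) + 1 = 29 + 1 = 30)
(11 + u(5))*j(-7) = (11 + 30)*(-7) = 41*(-7) = -287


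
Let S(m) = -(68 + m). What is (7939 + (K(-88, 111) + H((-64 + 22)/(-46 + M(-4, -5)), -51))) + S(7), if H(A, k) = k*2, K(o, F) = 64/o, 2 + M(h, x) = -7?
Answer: 85374/11 ≈ 7761.3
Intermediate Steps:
M(h, x) = -9 (M(h, x) = -2 - 7 = -9)
H(A, k) = 2*k
S(m) = -68 - m
(7939 + (K(-88, 111) + H((-64 + 22)/(-46 + M(-4, -5)), -51))) + S(7) = (7939 + (64/(-88) + 2*(-51))) + (-68 - 1*7) = (7939 + (64*(-1/88) - 102)) + (-68 - 7) = (7939 + (-8/11 - 102)) - 75 = (7939 - 1130/11) - 75 = 86199/11 - 75 = 85374/11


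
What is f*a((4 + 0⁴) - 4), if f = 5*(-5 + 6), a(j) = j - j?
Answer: 0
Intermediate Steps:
a(j) = 0
f = 5 (f = 5*1 = 5)
f*a((4 + 0⁴) - 4) = 5*0 = 0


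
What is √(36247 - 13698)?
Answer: √22549 ≈ 150.16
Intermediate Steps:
√(36247 - 13698) = √22549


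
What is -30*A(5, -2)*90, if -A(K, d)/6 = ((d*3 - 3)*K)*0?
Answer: 0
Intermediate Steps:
A(K, d) = 0 (A(K, d) = -6*(d*3 - 3)*K*0 = -6*(3*d - 3)*K*0 = -6*(-3 + 3*d)*K*0 = -6*K*(-3 + 3*d)*0 = -6*0 = 0)
-30*A(5, -2)*90 = -30*0*90 = 0*90 = 0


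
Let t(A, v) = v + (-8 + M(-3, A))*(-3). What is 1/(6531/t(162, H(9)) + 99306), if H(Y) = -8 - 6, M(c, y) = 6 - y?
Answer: 478/47474799 ≈ 1.0068e-5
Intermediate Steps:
H(Y) = -14
t(A, v) = 6 + v + 3*A (t(A, v) = v + (-8 + (6 - A))*(-3) = v + (-2 - A)*(-3) = v + (6 + 3*A) = 6 + v + 3*A)
1/(6531/t(162, H(9)) + 99306) = 1/(6531/(6 - 14 + 3*162) + 99306) = 1/(6531/(6 - 14 + 486) + 99306) = 1/(6531/478 + 99306) = 1/(47474799/478) = 478/47474799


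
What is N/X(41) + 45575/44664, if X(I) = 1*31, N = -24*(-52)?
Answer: 57153497/1384584 ≈ 41.278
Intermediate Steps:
N = 1248
X(I) = 31
N/X(41) + 45575/44664 = 1248/31 + 45575/44664 = 57153497/1384584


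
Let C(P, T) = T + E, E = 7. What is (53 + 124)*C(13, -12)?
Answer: -885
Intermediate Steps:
C(P, T) = 7 + T (C(P, T) = T + 7 = 7 + T)
(53 + 124)*C(13, -12) = (53 + 124)*(7 - 12) = 177*(-5) = -885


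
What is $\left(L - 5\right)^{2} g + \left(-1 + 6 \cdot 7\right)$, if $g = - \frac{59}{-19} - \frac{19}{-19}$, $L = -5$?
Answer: $\frac{8579}{19} \approx 451.53$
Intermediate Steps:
$g = \frac{78}{19}$ ($g = \left(-59\right) \left(- \frac{1}{19}\right) - -1 = \frac{59}{19} + 1 = \frac{78}{19} \approx 4.1053$)
$\left(L - 5\right)^{2} g + \left(-1 + 6 \cdot 7\right) = \left(-5 - 5\right)^{2} \cdot \frac{78}{19} + \left(-1 + 6 \cdot 7\right) = \left(-10\right)^{2} \cdot \frac{78}{19} + \left(-1 + 42\right) = 100 \cdot \frac{78}{19} + 41 = \frac{7800}{19} + 41 = \frac{8579}{19}$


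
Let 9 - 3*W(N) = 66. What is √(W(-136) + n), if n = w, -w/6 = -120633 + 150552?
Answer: I*√179533 ≈ 423.71*I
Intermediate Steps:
w = -179514 (w = -6*(-120633 + 150552) = -6*29919 = -179514)
W(N) = -19 (W(N) = 3 - ⅓*66 = 3 - 22 = -19)
n = -179514
√(W(-136) + n) = √(-19 - 179514) = √(-179533) = I*√179533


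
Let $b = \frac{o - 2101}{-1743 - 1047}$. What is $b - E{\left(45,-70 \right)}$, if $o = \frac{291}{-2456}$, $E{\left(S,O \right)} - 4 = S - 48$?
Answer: $- \frac{1691893}{6852240} \approx -0.24691$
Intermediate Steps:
$E{\left(S,O \right)} = -44 + S$ ($E{\left(S,O \right)} = 4 + \left(S - 48\right) = 4 + \left(-48 + S\right) = -44 + S$)
$o = - \frac{291}{2456}$ ($o = 291 \left(- \frac{1}{2456}\right) = - \frac{291}{2456} \approx -0.11849$)
$b = \frac{5160347}{6852240}$ ($b = \frac{- \frac{291}{2456} - 2101}{-1743 - 1047} = - \frac{5160347}{2456 \left(-2790\right)} = \left(- \frac{5160347}{2456}\right) \left(- \frac{1}{2790}\right) = \frac{5160347}{6852240} \approx 0.75309$)
$b - E{\left(45,-70 \right)} = \frac{5160347}{6852240} - \left(-44 + 45\right) = \frac{5160347}{6852240} - 1 = - \frac{1691893}{6852240}$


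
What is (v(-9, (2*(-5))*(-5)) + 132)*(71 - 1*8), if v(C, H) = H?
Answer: 11466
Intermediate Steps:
(v(-9, (2*(-5))*(-5)) + 132)*(71 - 1*8) = ((2*(-5))*(-5) + 132)*(71 - 1*8) = (-10*(-5) + 132)*(71 - 8) = (50 + 132)*63 = 182*63 = 11466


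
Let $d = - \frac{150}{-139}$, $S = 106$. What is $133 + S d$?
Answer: $\frac{34387}{139} \approx 247.39$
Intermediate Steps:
$d = \frac{150}{139}$ ($d = \left(-150\right) \left(- \frac{1}{139}\right) = \frac{150}{139} \approx 1.0791$)
$133 + S d = 133 + 106 \cdot \frac{150}{139} = 133 + \frac{15900}{139} = \frac{34387}{139}$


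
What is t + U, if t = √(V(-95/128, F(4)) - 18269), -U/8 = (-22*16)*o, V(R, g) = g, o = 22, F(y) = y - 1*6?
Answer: 61952 + 11*I*√151 ≈ 61952.0 + 135.17*I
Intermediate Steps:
F(y) = -6 + y (F(y) = y - 6 = -6 + y)
U = 61952 (U = -8*(-22*16)*22 = -(-2816)*22 = -8*(-7744) = 61952)
t = 11*I*√151 (t = √((-6 + 4) - 18269) = √(-2 - 18269) = √(-18271) = 11*I*√151 ≈ 135.17*I)
t + U = 11*I*√151 + 61952 = 61952 + 11*I*√151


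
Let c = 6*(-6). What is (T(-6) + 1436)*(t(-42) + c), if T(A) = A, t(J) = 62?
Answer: 37180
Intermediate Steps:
c = -36
(T(-6) + 1436)*(t(-42) + c) = (-6 + 1436)*(62 - 36) = 1430*26 = 37180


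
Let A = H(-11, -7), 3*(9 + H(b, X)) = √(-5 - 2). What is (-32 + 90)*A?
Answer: -522 + 58*I*√7/3 ≈ -522.0 + 51.151*I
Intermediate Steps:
H(b, X) = -9 + I*√7/3 (H(b, X) = -9 + √(-5 - 2)/3 = -9 + √(-7)/3 = -9 + (I*√7)/3 = -9 + I*√7/3)
A = -9 + I*√7/3 ≈ -9.0 + 0.88192*I
(-32 + 90)*A = (-32 + 90)*(-9 + I*√7/3) = 58*(-9 + I*√7/3) = -522 + 58*I*√7/3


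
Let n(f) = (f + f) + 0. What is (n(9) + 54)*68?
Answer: 4896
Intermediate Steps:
n(f) = 2*f (n(f) = 2*f + 0 = 2*f)
(n(9) + 54)*68 = (2*9 + 54)*68 = (18 + 54)*68 = 72*68 = 4896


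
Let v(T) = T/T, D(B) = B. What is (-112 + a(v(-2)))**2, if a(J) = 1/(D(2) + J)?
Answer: 112225/9 ≈ 12469.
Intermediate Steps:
v(T) = 1
a(J) = 1/(2 + J)
(-112 + a(v(-2)))**2 = (-112 + 1/(2 + 1))**2 = (-112 + 1/3)**2 = (-335/3)**2 = 112225/9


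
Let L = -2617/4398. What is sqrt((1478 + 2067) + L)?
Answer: sqrt(68557312614)/4398 ≈ 59.535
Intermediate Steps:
L = -2617/4398 (L = -2617*1/4398 = -2617/4398 ≈ -0.59504)
sqrt((1478 + 2067) + L) = sqrt((1478 + 2067) - 2617/4398) = sqrt(3545 - 2617/4398) = sqrt(15588293/4398) = sqrt(68557312614)/4398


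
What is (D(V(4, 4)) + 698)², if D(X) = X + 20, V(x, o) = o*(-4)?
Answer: 492804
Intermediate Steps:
V(x, o) = -4*o
D(X) = 20 + X
(D(V(4, 4)) + 698)² = ((20 - 4*4) + 698)² = ((20 - 16) + 698)² = (4 + 698)² = 702² = 492804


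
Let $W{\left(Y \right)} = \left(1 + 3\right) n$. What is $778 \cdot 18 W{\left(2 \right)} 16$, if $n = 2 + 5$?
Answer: $6273792$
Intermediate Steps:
$n = 7$
$W{\left(Y \right)} = 28$ ($W{\left(Y \right)} = \left(1 + 3\right) 7 = 4 \cdot 7 = 28$)
$778 \cdot 18 W{\left(2 \right)} 16 = 778 \cdot 18 \cdot 28 \cdot 16 = 778 \cdot 504 \cdot 16 = 778 \cdot 8064 = 6273792$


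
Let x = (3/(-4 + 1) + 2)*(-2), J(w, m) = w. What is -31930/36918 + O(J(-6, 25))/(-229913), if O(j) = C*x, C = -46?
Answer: -3672259273/4243964067 ≈ -0.86529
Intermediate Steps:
x = -2 (x = (3/(-3) + 2)*(-2) = (3*(-1/3) + 2)*(-2) = (-1 + 2)*(-2) = 1*(-2) = -2)
O(j) = 92 (O(j) = -46*(-2) = 92)
-31930/36918 + O(J(-6, 25))/(-229913) = -31930/36918 + 92/(-229913) = -31930*1/36918 + 92*(-1/229913) = -15965/18459 - 92/229913 = -3672259273/4243964067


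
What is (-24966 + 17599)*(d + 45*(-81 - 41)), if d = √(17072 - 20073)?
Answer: 40444830 - 7367*I*√3001 ≈ 4.0445e+7 - 4.0357e+5*I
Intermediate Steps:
d = I*√3001 (d = √(-3001) = I*√3001 ≈ 54.781*I)
(-24966 + 17599)*(d + 45*(-81 - 41)) = (-24966 + 17599)*(I*√3001 + 45*(-81 - 41)) = -7367*(I*√3001 + 45*(-122)) = -7367*(I*√3001 - 5490) = -7367*(-5490 + I*√3001) = 40444830 - 7367*I*√3001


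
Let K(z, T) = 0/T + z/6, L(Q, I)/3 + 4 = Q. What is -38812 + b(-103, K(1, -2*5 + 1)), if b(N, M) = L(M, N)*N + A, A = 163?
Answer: -74929/2 ≈ -37465.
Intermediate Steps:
L(Q, I) = -12 + 3*Q
K(z, T) = z/6 (K(z, T) = 0 + z*(⅙) = 0 + z/6 = z/6)
b(N, M) = 163 + N*(-12 + 3*M) (b(N, M) = (-12 + 3*M)*N + 163 = N*(-12 + 3*M) + 163 = 163 + N*(-12 + 3*M))
-38812 + b(-103, K(1, -2*5 + 1)) = -38812 + (163 + 3*(-103)*(-4 + (⅙)*1)) = -38812 + (163 + 3*(-103)*(-4 + ⅙)) = -38812 + (163 + 3*(-103)*(-23/6)) = -38812 + (163 + 2369/2) = -38812 + 2695/2 = -74929/2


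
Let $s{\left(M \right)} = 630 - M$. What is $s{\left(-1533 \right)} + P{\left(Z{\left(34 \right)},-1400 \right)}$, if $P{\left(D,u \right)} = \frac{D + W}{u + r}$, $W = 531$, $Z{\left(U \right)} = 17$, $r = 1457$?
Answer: $\frac{123839}{57} \approx 2172.6$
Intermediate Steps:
$P{\left(D,u \right)} = \frac{531 + D}{1457 + u}$ ($P{\left(D,u \right)} = \frac{D + 531}{u + 1457} = \frac{531 + D}{1457 + u}$)
$s{\left(-1533 \right)} + P{\left(Z{\left(34 \right)},-1400 \right)} = \left(630 - -1533\right) + \frac{531 + 17}{1457 - 1400} = \left(630 + 1533\right) + \frac{1}{57} \cdot 548 = 2163 + \frac{1}{57} \cdot 548 = 2163 + \frac{548}{57} = \frac{123839}{57}$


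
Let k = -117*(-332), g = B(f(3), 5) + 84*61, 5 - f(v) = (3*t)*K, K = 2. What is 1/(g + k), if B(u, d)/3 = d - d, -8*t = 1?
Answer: 1/43968 ≈ 2.2744e-5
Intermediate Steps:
t = -⅛ (t = -⅛*1 = -⅛ ≈ -0.12500)
f(v) = 23/4 (f(v) = 5 - 3*(-⅛)*2 = 5 - (-3)*2/8 = 5 - 1*(-¾) = 5 + ¾ = 23/4)
B(u, d) = 0 (B(u, d) = 3*(d - d) = 3*0 = 0)
g = 5124 (g = 0 + 84*61 = 0 + 5124 = 5124)
k = 38844
1/(g + k) = 1/(5124 + 38844) = 1/43968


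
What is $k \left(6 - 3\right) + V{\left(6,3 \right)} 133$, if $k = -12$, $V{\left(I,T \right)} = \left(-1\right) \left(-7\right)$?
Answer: $895$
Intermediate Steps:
$V{\left(I,T \right)} = 7$
$k \left(6 - 3\right) + V{\left(6,3 \right)} 133 = - 12 \left(6 - 3\right) + 7 \cdot 133 = \left(-12\right) 3 + 931 = -36 + 931 = 895$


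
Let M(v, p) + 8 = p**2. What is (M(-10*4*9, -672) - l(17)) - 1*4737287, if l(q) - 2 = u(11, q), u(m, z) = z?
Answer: -4285730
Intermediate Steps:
l(q) = 2 + q
M(v, p) = -8 + p**2
(M(-10*4*9, -672) - l(17)) - 1*4737287 = ((-8 + (-672)**2) - (2 + 17)) - 1*4737287 = ((-8 + 451584) - 1*19) - 4737287 = (451576 - 19) - 4737287 = 451557 - 4737287 = -4285730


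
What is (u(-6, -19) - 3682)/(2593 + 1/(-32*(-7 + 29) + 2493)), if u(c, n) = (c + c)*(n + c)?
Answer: -3025199/2319439 ≈ -1.3043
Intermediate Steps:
u(c, n) = 2*c*(c + n) (u(c, n) = (2*c)*(c + n) = 2*c*(c + n))
(u(-6, -19) - 3682)/(2593 + 1/(-32*(-7 + 29) + 2493)) = (2*(-6)*(-6 - 19) - 3682)/(2593 + 1/(-32*(-7 + 29) + 2493)) = (2*(-6)*(-25) - 3682)/(2593 + 1/(-32*22 + 2493)) = (300 - 3682)/(2593 + 1/(-704 + 2493)) = -3382/(2593 + 1/1789) = -3382/4638878/1789 = -3382*1789/4638878 = -3025199/2319439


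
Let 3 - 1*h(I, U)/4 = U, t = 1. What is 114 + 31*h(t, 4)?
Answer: -10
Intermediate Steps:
h(I, U) = 12 - 4*U
114 + 31*h(t, 4) = 114 + 31*(12 - 4*4) = 114 + 31*(12 - 16) = 114 + 31*(-4) = 114 - 124 = -10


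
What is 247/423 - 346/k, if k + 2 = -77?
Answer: 165871/33417 ≈ 4.9637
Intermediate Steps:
k = -79 (k = -2 - 77 = -79)
247/423 - 346/k = 247/423 - 346/(-79) = 247*(1/423) - 346*(-1/79) = 247/423 + 346/79 = 165871/33417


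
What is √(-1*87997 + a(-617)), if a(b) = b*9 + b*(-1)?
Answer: I*√92933 ≈ 304.85*I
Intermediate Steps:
a(b) = 8*b (a(b) = 9*b - b = 8*b)
√(-1*87997 + a(-617)) = √(-1*87997 + 8*(-617)) = √(-87997 - 4936) = √(-92933) = I*√92933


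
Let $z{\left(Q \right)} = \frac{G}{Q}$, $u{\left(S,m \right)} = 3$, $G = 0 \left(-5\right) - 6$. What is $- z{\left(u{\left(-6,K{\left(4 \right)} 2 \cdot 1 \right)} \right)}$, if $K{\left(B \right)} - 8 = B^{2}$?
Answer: $2$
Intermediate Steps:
$K{\left(B \right)} = 8 + B^{2}$
$G = -6$ ($G = 0 - 6 = -6$)
$z{\left(Q \right)} = - \frac{6}{Q}$
$- z{\left(u{\left(-6,K{\left(4 \right)} 2 \cdot 1 \right)} \right)} = - \frac{-6}{3} = \left(-1\right) \left(-2\right) = 2$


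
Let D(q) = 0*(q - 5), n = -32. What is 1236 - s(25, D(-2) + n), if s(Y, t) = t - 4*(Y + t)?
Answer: 1240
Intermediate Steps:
D(q) = 0 (D(q) = 0*(-5 + q) = 0)
s(Y, t) = -4*Y - 3*t (s(Y, t) = t + (-4*Y - 4*t) = -4*Y - 3*t)
1236 - s(25, D(-2) + n) = 1236 - (-4*25 - 3*(0 - 32)) = 1236 - (-100 - 3*(-32)) = 1236 - (-100 + 96) = 1236 - 1*(-4) = 1236 + 4 = 1240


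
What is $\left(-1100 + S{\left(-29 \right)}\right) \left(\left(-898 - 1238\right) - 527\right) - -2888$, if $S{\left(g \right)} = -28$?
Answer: $3006752$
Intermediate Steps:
$\left(-1100 + S{\left(-29 \right)}\right) \left(\left(-898 - 1238\right) - 527\right) - -2888 = \left(-1100 - 28\right) \left(\left(-898 - 1238\right) - 527\right) - -2888 = - 1128 \left(\left(-898 - 1238\right) - 527\right) + 2888 = - 1128 \left(-2136 - 527\right) + 2888 = \left(-1128\right) \left(-2663\right) + 2888 = 3003864 + 2888 = 3006752$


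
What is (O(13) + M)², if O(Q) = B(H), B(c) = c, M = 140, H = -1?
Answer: 19321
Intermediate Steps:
O(Q) = -1
(O(13) + M)² = (-1 + 140)² = 139² = 19321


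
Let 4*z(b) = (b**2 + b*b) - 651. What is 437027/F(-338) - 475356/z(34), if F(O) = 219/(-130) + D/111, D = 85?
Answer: -10499974633026/22023199 ≈ -4.7677e+5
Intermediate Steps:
z(b) = -651/4 + b**2/2 (z(b) = ((b**2 + b*b) - 651)/4 = ((b**2 + b**2) - 651)/4 = (2*b**2 - 651)/4 = (-651 + 2*b**2)/4 = -651/4 + b**2/2)
F(O) = -13259/14430 (F(O) = 219/(-130) + 85/111 = 219*(-1/130) + 85*(1/111) = -219/130 + 85/111 = -13259/14430)
437027/F(-338) - 475356/z(34) = 437027/(-13259/14430) - 475356/(-651/4 + (1/2)*34**2) = 437027*(-14430/13259) - 475356/(-651/4 + (1/2)*1156) = -6306299610/13259 - 475356/(-651/4 + 578) = -6306299610/13259 - 475356/1661/4 = -6306299610/13259 - 475356*4/1661 = -6306299610/13259 - 1901424/1661 = -10499974633026/22023199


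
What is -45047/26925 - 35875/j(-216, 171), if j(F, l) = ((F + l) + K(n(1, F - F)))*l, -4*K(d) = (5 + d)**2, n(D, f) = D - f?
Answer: 183323459/82875150 ≈ 2.2120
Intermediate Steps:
K(d) = -(5 + d)**2/4
j(F, l) = l*(-9 + F + l) (j(F, l) = ((F + l) - (5 + (1 - (F - F)))**2/4)*l = ((F + l) - (5 + (1 - 1*0))**2/4)*l = ((F + l) - (5 + (1 + 0))**2/4)*l = ((F + l) - (5 + 1)**2/4)*l = ((F + l) - 1/4*6**2)*l = ((F + l) - 1/4*36)*l = ((F + l) - 9)*l = (-9 + F + l)*l = l*(-9 + F + l))
-45047/26925 - 35875/j(-216, 171) = -45047/26925 - 35875*1/(171*(-9 - 216 + 171)) = -45047*1/26925 - 35875/(171*(-54)) = -45047/26925 - 35875/(-9234) = -45047/26925 - 35875*(-1/9234) = -45047/26925 + 35875/9234 = 183323459/82875150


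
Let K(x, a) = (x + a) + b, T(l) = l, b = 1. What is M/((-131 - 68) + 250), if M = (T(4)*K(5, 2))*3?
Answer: 32/17 ≈ 1.8824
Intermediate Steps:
K(x, a) = 1 + a + x (K(x, a) = (x + a) + 1 = (a + x) + 1 = 1 + a + x)
M = 96 (M = (4*(1 + 2 + 5))*3 = (4*8)*3 = 32*3 = 96)
M/((-131 - 68) + 250) = 96/((-131 - 68) + 250) = 96/(-199 + 250) = 96/51 = 96*(1/51) = 32/17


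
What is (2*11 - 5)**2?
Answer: 289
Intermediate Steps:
(2*11 - 5)**2 = (22 - 5)**2 = 17**2 = 289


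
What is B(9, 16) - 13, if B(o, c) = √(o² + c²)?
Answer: -13 + √337 ≈ 5.3576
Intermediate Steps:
B(o, c) = √(c² + o²)
B(9, 16) - 13 = √(16² + 9²) - 13 = √(256 + 81) - 13 = √337 - 13 = -13 + √337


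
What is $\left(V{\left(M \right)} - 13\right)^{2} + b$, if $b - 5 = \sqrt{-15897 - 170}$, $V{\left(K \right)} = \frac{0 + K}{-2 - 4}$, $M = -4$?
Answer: $\frac{1414}{9} + i \sqrt{16067} \approx 157.11 + 126.76 i$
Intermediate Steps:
$V{\left(K \right)} = - \frac{K}{6}$ ($V{\left(K \right)} = \frac{K}{-6} = K \left(- \frac{1}{6}\right) = - \frac{K}{6}$)
$b = 5 + i \sqrt{16067}$ ($b = 5 + \sqrt{-15897 - 170} = 5 + \sqrt{-16067} = 5 + i \sqrt{16067} \approx 5.0 + 126.76 i$)
$\left(V{\left(M \right)} - 13\right)^{2} + b = \left(\left(- \frac{1}{6}\right) \left(-4\right) - 13\right)^{2} + \left(5 + i \sqrt{16067}\right) = \left(\frac{2}{3} - 13\right)^{2} + \left(5 + i \sqrt{16067}\right) = \left(- \frac{37}{3}\right)^{2} + \left(5 + i \sqrt{16067}\right) = \frac{1369}{9} + \left(5 + i \sqrt{16067}\right) = \frac{1414}{9} + i \sqrt{16067}$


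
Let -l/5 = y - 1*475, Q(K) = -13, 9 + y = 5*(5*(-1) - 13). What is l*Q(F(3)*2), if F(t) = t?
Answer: -37310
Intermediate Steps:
y = -99 (y = -9 + 5*(5*(-1) - 13) = -9 + 5*(-5 - 13) = -9 + 5*(-18) = -9 - 90 = -99)
l = 2870 (l = -5*(-99 - 1*475) = -5*(-99 - 475) = -5*(-574) = 2870)
l*Q(F(3)*2) = 2870*(-13) = -37310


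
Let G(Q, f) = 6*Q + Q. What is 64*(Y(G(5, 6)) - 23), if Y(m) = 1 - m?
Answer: -3648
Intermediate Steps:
G(Q, f) = 7*Q
64*(Y(G(5, 6)) - 23) = 64*((1 - 7*5) - 23) = 64*((1 - 1*35) - 23) = 64*((1 - 35) - 23) = 64*(-34 - 23) = 64*(-57) = -3648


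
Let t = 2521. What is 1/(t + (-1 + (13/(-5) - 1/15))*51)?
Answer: 1/2334 ≈ 0.00042845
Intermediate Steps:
1/(t + (-1 + (13/(-5) - 1/15))*51) = 1/(2521 + (-1 + (13/(-5) - 1/15))*51) = 1/(2521 + (-1 + (13*(-⅕) - 1*1/15))*51) = 1/(2521 + (-1 + (-13/5 - 1/15))*51) = 1/(2521 + (-1 - 8/3)*51) = 1/(2521 - 11/3*51) = 1/(2521 - 187) = 1/2334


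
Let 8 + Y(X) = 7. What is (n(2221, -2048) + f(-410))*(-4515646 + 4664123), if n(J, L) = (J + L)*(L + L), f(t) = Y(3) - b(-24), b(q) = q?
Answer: -105208575045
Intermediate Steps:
Y(X) = -1 (Y(X) = -8 + 7 = -1)
f(t) = 23 (f(t) = -1 - 1*(-24) = -1 + 24 = 23)
n(J, L) = 2*L*(J + L) (n(J, L) = (J + L)*(2*L) = 2*L*(J + L))
(n(2221, -2048) + f(-410))*(-4515646 + 4664123) = (2*(-2048)*(2221 - 2048) + 23)*(-4515646 + 4664123) = (2*(-2048)*173 + 23)*148477 = (-708608 + 23)*148477 = -708585*148477 = -105208575045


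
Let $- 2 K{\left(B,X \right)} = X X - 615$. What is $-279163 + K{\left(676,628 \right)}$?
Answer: $- \frac{952095}{2} \approx -4.7605 \cdot 10^{5}$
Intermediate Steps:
$K{\left(B,X \right)} = \frac{615}{2} - \frac{X^{2}}{2}$ ($K{\left(B,X \right)} = - \frac{X X - 615}{2} = - \frac{X^{2} - 615}{2} = - \frac{-615 + X^{2}}{2} = \frac{615}{2} - \frac{X^{2}}{2}$)
$-279163 + K{\left(676,628 \right)} = -279163 + \left(\frac{615}{2} - \frac{628^{2}}{2}\right) = -279163 + \left(\frac{615}{2} - 197192\right) = -279163 - \frac{393769}{2} = - \frac{952095}{2}$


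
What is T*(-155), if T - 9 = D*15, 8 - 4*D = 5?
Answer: -12555/4 ≈ -3138.8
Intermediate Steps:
D = 3/4 (D = 2 - 1/4*5 = 2 - 5/4 = 3/4 ≈ 0.75000)
T = 81/4 (T = 9 + (3/4)*15 = 9 + 45/4 = 81/4 ≈ 20.250)
T*(-155) = (81/4)*(-155) = -12555/4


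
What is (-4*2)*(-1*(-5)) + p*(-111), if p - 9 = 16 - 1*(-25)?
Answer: -5590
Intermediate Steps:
p = 50 (p = 9 + (16 - 1*(-25)) = 9 + (16 + 25) = 9 + 41 = 50)
(-4*2)*(-1*(-5)) + p*(-111) = (-4*2)*(-1*(-5)) + 50*(-111) = -8*5 - 5550 = -40 - 5550 = -5590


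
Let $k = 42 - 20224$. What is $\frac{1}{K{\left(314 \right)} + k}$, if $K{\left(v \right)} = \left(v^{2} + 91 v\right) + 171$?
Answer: $\frac{1}{107159} \approx 9.3319 \cdot 10^{-6}$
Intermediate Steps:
$K{\left(v \right)} = 171 + v^{2} + 91 v$
$k = -20182$ ($k = 42 - 20224 = -20182$)
$\frac{1}{K{\left(314 \right)} + k} = \frac{1}{\left(171 + 314^{2} + 91 \cdot 314\right) - 20182} = \frac{1}{\left(171 + 98596 + 28574\right) - 20182} = \frac{1}{127341 - 20182} = \frac{1}{107159}$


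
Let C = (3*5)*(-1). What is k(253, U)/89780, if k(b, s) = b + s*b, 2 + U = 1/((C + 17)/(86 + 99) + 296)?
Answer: -13807981/4916532360 ≈ -0.0028085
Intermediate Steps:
C = -15 (C = 15*(-1) = -15)
U = -109339/54762 (U = -2 + 1/((-15 + 17)/(86 + 99) + 296) = -2 + 1/(2/185 + 296) = -2 + 1/(54762/185) = -2 + 185/54762 = -109339/54762 ≈ -1.9966)
k(b, s) = b + b*s
k(253, U)/89780 = (253*(1 - 109339/54762))/89780 = (253*(-54577/54762))*(1/89780) = -13807981/54762*1/89780 = -13807981/4916532360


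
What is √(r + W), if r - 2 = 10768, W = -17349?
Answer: 3*I*√731 ≈ 81.111*I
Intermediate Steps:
r = 10770 (r = 2 + 10768 = 10770)
√(r + W) = √(10770 - 17349) = √(-6579) = 3*I*√731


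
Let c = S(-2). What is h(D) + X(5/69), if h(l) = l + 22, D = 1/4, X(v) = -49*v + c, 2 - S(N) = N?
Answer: 6265/276 ≈ 22.699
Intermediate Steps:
S(N) = 2 - N
c = 4 (c = 2 - 1*(-2) = 2 + 2 = 4)
X(v) = 4 - 49*v (X(v) = -49*v + 4 = 4 - 49*v)
D = 1/4 ≈ 0.25000
h(l) = 22 + l
h(D) + X(5/69) = (22 + 1/4) + (4 - 245/69) = 89/4 + (4 - 245/69) = 89/4 + 31/69 = 6265/276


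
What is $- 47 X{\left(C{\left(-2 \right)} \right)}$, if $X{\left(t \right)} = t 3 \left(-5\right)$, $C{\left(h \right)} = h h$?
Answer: $2820$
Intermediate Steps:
$C{\left(h \right)} = h^{2}$
$X{\left(t \right)} = - 15 t$ ($X{\left(t \right)} = 3 t \left(-5\right) = - 15 t$)
$- 47 X{\left(C{\left(-2 \right)} \right)} = - 47 \left(- 15 \left(-2\right)^{2}\right) = - 47 \left(\left(-15\right) 4\right) = \left(-47\right) \left(-60\right) = 2820$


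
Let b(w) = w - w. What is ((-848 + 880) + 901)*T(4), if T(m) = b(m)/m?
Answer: 0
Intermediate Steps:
b(w) = 0
T(m) = 0 (T(m) = 0/m = 0)
((-848 + 880) + 901)*T(4) = ((-848 + 880) + 901)*0 = (32 + 901)*0 = 933*0 = 0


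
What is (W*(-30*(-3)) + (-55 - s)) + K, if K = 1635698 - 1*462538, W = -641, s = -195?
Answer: 1115610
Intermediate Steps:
K = 1173160 (K = 1635698 - 462538 = 1173160)
(W*(-30*(-3)) + (-55 - s)) + K = (-(-19230)*(-3) + (-55 - 1*(-195))) + 1173160 = (-641*90 + (-55 + 195)) + 1173160 = (-57690 + 140) + 1173160 = -57550 + 1173160 = 1115610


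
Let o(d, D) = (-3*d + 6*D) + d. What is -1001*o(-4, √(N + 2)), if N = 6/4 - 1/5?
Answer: -8008 - 3003*√330/5 ≈ -18918.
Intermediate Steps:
N = 13/10 (N = 6*(¼) - 1*⅕ = 3/2 - ⅕ = 13/10 ≈ 1.3000)
o(d, D) = -2*d + 6*D
-1001*o(-4, √(N + 2)) = -1001*(-2*(-4) + 6*√(13/10 + 2)) = -1001*(8 + 6*√(33/10)) = -1001*(8 + 6*(√330/10)) = -1001*(8 + 3*√330/5) = -8008 - 3003*√330/5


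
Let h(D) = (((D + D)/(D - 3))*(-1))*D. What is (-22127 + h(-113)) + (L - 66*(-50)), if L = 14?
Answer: -1078385/58 ≈ -18593.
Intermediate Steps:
h(D) = -2*D²/(-3 + D) (h(D) = (((2*D)/(-3 + D))*(-1))*D = ((2*D/(-3 + D))*(-1))*D = (-2*D/(-3 + D))*D = -2*D²/(-3 + D))
(-22127 + h(-113)) + (L - 66*(-50)) = (-22127 - 2*(-113)²/(-3 - 113)) + (14 - 66*(-50)) = (-22127 - 2*12769/(-116)) + (14 + 3300) = (-22127 - 2*12769*(-1/116)) + 3314 = (-22127 + 12769/58) + 3314 = -1270597/58 + 3314 = -1078385/58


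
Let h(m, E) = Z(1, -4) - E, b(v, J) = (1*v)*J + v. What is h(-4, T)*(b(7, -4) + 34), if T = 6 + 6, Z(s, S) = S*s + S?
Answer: -260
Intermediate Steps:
Z(s, S) = S + S*s
T = 12
b(v, J) = v + J*v (b(v, J) = v*J + v = J*v + v = v + J*v)
h(m, E) = -8 - E (h(m, E) = -4*(1 + 1) - E = -4*2 - E = -8 - E)
h(-4, T)*(b(7, -4) + 34) = (-8 - 1*12)*(7*(1 - 4) + 34) = (-8 - 12)*(7*(-3) + 34) = -20*(-21 + 34) = -20*13 = -260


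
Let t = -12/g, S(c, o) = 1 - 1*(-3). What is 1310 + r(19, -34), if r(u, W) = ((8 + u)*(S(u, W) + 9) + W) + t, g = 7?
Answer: 11377/7 ≈ 1625.3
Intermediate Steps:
S(c, o) = 4 (S(c, o) = 1 + 3 = 4)
t = -12/7 ≈ -1.7143
r(u, W) = 716/7 + W + 13*u (r(u, W) = ((8 + u)*(4 + 9) + W) - 12/7 = ((8 + u)*13 + W) - 12/7 = ((104 + 13*u) + W) - 12/7 = (104 + W + 13*u) - 12/7 = 716/7 + W + 13*u)
1310 + r(19, -34) = 1310 + (716/7 - 34 + 13*19) = 1310 + (716/7 - 34 + 247) = 1310 + 2207/7 = 11377/7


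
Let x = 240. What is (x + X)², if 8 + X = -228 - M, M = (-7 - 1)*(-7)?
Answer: 2704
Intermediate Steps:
M = 56 (M = -8*(-7) = 56)
X = -292 (X = -8 + (-228 - 1*56) = -8 + (-228 - 56) = -8 - 284 = -292)
(x + X)² = (240 - 292)² = (-52)² = 2704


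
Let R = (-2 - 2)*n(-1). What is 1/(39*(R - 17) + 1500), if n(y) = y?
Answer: 1/993 ≈ 0.0010071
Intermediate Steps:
R = 4 (R = (-2 - 2)*(-1) = -4*(-1) = 4)
1/(39*(R - 17) + 1500) = 1/(39*(4 - 17) + 1500) = 1/(39*(-13) + 1500) = 1/(-507 + 1500) = 1/993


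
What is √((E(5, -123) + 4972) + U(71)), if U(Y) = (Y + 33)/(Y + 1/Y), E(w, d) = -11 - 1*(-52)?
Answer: √31869133265/2521 ≈ 70.813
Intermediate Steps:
E(w, d) = 41 (E(w, d) = -11 + 52 = 41)
U(Y) = (33 + Y)/(Y + 1/Y)
√((E(5, -123) + 4972) + U(71)) = √((41 + 4972) + 71*(33 + 71)/(1 + 71²)) = √(5013 + 71*104/(1 + 5041)) = √(5013 + 71*104/5042) = √(5013 + 71*(1/5042)*104) = √(5013 + 3692/2521) = √(12641465/2521) = √31869133265/2521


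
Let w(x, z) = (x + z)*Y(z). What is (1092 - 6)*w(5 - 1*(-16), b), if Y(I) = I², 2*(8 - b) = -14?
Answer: 8796600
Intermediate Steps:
b = 15 (b = 8 - ½*(-14) = 8 + 7 = 15)
w(x, z) = z²*(x + z) (w(x, z) = (x + z)*z² = z²*(x + z))
(1092 - 6)*w(5 - 1*(-16), b) = (1092 - 6)*(15²*((5 - 1*(-16)) + 15)) = 1086*(225*((5 + 16) + 15)) = 1086*(225*(21 + 15)) = 1086*(225*36) = 1086*8100 = 8796600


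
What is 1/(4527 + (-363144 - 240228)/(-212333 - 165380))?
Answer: 53959/244358589 ≈ 0.00022082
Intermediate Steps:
1/(4527 + (-363144 - 240228)/(-212333 - 165380)) = 1/(4527 - 603372/(-377713)) = 1/(4527 - 603372*(-1/377713)) = 1/(4527 + 86196/53959) = 1/(244358589/53959) = 53959/244358589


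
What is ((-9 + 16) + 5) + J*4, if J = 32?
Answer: 140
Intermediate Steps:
((-9 + 16) + 5) + J*4 = ((-9 + 16) + 5) + 32*4 = (7 + 5) + 128 = 12 + 128 = 140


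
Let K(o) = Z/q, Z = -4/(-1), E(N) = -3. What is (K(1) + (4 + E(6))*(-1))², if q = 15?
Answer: 121/225 ≈ 0.53778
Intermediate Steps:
Z = 4 (Z = -4*(-1) = 4)
K(o) = 4/15
(K(1) + (4 + E(6))*(-1))² = (4/15 + (4 - 3)*(-1))² = (4/15 + 1*(-1))² = (4/15 - 1)² = (-11/15)² = 121/225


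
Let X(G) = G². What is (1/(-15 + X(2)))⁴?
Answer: 1/14641 ≈ 6.8301e-5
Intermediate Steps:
(1/(-15 + X(2)))⁴ = (1/(-15 + 2²))⁴ = (1/(-15 + 4))⁴ = (1/(-11))⁴ = (-1/11)⁴ = 1/14641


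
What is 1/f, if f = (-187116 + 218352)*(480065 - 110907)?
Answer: 1/11531019288 ≈ 8.6723e-11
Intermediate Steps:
f = 11531019288 (f = 31236*369158 = 11531019288)
1/f = 1/11531019288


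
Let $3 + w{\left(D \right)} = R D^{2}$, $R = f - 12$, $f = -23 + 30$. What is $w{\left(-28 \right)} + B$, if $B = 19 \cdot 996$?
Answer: $15001$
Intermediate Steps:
$f = 7$
$B = 18924$
$R = -5$ ($R = 7 - 12 = -5$)
$w{\left(D \right)} = -3 - 5 D^{2}$
$w{\left(-28 \right)} + B = \left(-3 - 5 \left(-28\right)^{2}\right) + 18924 = \left(-3 - 3920\right) + 18924 = -3923 + 18924 = 15001$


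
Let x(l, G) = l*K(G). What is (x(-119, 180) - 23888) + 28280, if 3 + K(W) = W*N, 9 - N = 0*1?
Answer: -188031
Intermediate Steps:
N = 9 (N = 9 - 0 = 9 - 1*0 = 9 + 0 = 9)
K(W) = -3 + 9*W (K(W) = -3 + W*9 = -3 + 9*W)
x(l, G) = l*(-3 + 9*G)
(x(-119, 180) - 23888) + 28280 = (3*(-119)*(-1 + 3*180) - 23888) + 28280 = (3*(-119)*(-1 + 540) - 23888) + 28280 = (3*(-119)*539 - 23888) + 28280 = (-192423 - 23888) + 28280 = -216311 + 28280 = -188031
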